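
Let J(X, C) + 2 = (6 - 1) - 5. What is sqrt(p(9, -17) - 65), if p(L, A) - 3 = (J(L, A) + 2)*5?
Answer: I*sqrt(62) ≈ 7.874*I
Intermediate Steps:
J(X, C) = -2 (J(X, C) = -2 + ((6 - 1) - 5) = -2 + (5 - 5) = -2 + 0 = -2)
p(L, A) = 3 (p(L, A) = 3 + (-2 + 2)*5 = 3 + 0*5 = 3 + 0 = 3)
sqrt(p(9, -17) - 65) = sqrt(3 - 65) = sqrt(-62) = I*sqrt(62)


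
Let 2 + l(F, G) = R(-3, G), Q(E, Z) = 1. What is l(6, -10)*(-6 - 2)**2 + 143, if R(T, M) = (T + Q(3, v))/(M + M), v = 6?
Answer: 107/5 ≈ 21.400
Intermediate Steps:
R(T, M) = (1 + T)/(2*M) (R(T, M) = (T + 1)/(M + M) = (1 + T)/((2*M)) = (1 + T)*(1/(2*M)) = (1 + T)/(2*M))
l(F, G) = -2 - 1/G (l(F, G) = -2 + (1 - 3)/(2*G) = -2 + (1/2)*(-2)/G = -2 - 1/G)
l(6, -10)*(-6 - 2)**2 + 143 = (-2 - 1/(-10))*(-6 - 2)**2 + 143 = (-2 - 1*(-1/10))*(-8)**2 + 143 = (-2 + 1/10)*64 + 143 = -19/10*64 + 143 = -608/5 + 143 = 107/5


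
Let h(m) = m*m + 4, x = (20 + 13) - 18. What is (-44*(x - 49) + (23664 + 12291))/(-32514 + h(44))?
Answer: -37451/30574 ≈ -1.2249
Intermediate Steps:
x = 15 (x = 33 - 18 = 15)
h(m) = 4 + m² (h(m) = m² + 4 = 4 + m²)
(-44*(x - 49) + (23664 + 12291))/(-32514 + h(44)) = (-44*(15 - 49) + (23664 + 12291))/(-32514 + (4 + 44²)) = (-44*(-34) + 35955)/(-32514 + (4 + 1936)) = (1496 + 35955)/(-32514 + 1940) = 37451/(-30574) = 37451*(-1/30574) = -37451/30574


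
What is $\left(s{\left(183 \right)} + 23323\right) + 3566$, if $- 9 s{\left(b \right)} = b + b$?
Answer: $\frac{80545}{3} \approx 26848.0$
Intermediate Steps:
$s{\left(b \right)} = - \frac{2 b}{9}$ ($s{\left(b \right)} = - \frac{b + b}{9} = - \frac{2 b}{9}$)
$\left(s{\left(183 \right)} + 23323\right) + 3566 = \left(\left(- \frac{2}{9}\right) 183 + 23323\right) + 3566 = \left(- \frac{122}{3} + 23323\right) + 3566 = \frac{69847}{3} + 3566 = \frac{80545}{3}$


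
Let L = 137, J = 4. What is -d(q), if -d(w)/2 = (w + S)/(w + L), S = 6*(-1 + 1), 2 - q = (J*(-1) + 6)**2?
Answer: -4/135 ≈ -0.029630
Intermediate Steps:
q = -2 (q = 2 - (4*(-1) + 6)**2 = 2 - (-4 + 6)**2 = 2 - 1*2**2 = 2 - 1*4 = 2 - 4 = -2)
S = 0 (S = 6*0 = 0)
d(w) = -2*w/(137 + w) (d(w) = -2*(w + 0)/(w + 137) = -2*w/(137 + w))
-d(q) = -(-2)*(-2)/(137 - 2) = -(-2)*(-2)/135 = -1*4/135 = -4/135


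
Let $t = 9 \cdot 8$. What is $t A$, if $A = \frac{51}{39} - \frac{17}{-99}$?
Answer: $\frac{15232}{143} \approx 106.52$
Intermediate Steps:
$t = 72$
$A = \frac{1904}{1287}$ ($A = 51 \cdot \frac{1}{39} - - \frac{17}{99} = \frac{17}{13} + \frac{17}{99} = \frac{1904}{1287} \approx 1.4794$)
$t A = 72 \cdot \frac{1904}{1287} = \frac{15232}{143}$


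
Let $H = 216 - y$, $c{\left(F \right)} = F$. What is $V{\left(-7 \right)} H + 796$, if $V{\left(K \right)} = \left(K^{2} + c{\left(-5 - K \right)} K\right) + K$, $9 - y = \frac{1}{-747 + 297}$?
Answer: $\frac{1483186}{225} \approx 6591.9$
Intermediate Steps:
$y = \frac{4051}{450}$ ($y = 9 - \frac{1}{-747 + 297} = 9 - \frac{1}{-450} = 9 - - \frac{1}{450} = 9 + \frac{1}{450} = \frac{4051}{450} \approx 9.0022$)
$H = \frac{93149}{450}$ ($H = 216 - \frac{4051}{450} = \frac{93149}{450} \approx 207.0$)
$V{\left(K \right)} = K + K^{2} + K \left(-5 - K\right)$ ($V{\left(K \right)} = \left(K^{2} + \left(-5 - K\right) K\right) + K = \left(K^{2} + K \left(-5 - K\right)\right) + K = K + K^{2} + K \left(-5 - K\right)$)
$V{\left(-7 \right)} H + 796 = \left(-4\right) \left(-7\right) \frac{93149}{450} + 796 = 28 \cdot \frac{93149}{450} + 796 = \frac{1304086}{225} + 796 = \frac{1483186}{225}$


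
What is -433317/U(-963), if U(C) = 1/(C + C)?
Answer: 834568542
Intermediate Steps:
U(C) = 1/(2*C)
-433317/U(-963) = -433317/((1/2)/(-963)) = -433317/((1/2)*(-1/963)) = -433317/(-1/1926) = -433317*(-1926) = 834568542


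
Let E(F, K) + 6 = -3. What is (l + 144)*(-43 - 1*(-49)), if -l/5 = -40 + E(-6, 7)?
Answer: 2334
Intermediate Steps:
E(F, K) = -9 (E(F, K) = -6 - 3 = -9)
l = 245 (l = -5*(-40 - 9) = -5*(-49) = 245)
(l + 144)*(-43 - 1*(-49)) = (245 + 144)*(-43 - 1*(-49)) = 389*(-43 + 49) = 389*6 = 2334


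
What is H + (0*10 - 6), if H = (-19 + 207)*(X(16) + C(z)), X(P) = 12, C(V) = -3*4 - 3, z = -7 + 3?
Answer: -570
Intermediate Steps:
z = -4
C(V) = -15 (C(V) = -12 - 3 = -15)
H = -564 (H = (-19 + 207)*(12 - 15) = 188*(-3) = -564)
H + (0*10 - 6) = -564 + (0*10 - 6) = -564 + (0 - 6) = -564 - 6 = -570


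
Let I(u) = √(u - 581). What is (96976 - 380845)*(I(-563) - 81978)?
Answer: 23271012882 - 567738*I*√286 ≈ 2.3271e+10 - 9.6013e+6*I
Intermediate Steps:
I(u) = √(-581 + u)
(96976 - 380845)*(I(-563) - 81978) = (96976 - 380845)*(√(-581 - 563) - 81978) = -283869*(√(-1144) - 81978) = -283869*(2*I*√286 - 81978) = -283869*(-81978 + 2*I*√286) = 23271012882 - 567738*I*√286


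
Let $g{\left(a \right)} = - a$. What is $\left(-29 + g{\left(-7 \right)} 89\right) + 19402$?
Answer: $19996$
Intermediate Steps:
$\left(-29 + g{\left(-7 \right)} 89\right) + 19402 = \left(-29 + \left(-1\right) \left(-7\right) 89\right) + 19402 = \left(-29 + 7 \cdot 89\right) + 19402 = \left(-29 + 623\right) + 19402 = 594 + 19402 = 19996$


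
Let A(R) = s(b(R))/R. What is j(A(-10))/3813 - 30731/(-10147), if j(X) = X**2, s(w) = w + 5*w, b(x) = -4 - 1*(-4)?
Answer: 30731/10147 ≈ 3.0286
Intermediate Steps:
b(x) = 0 (b(x) = -4 + 4 = 0)
s(w) = 6*w
A(R) = 0 (A(R) = (6*0)/R = 0/R = 0)
j(A(-10))/3813 - 30731/(-10147) = 0**2/3813 - 30731/(-10147) = 0*(1/3813) - 30731*(-1/10147) = 0 + 30731/10147 = 30731/10147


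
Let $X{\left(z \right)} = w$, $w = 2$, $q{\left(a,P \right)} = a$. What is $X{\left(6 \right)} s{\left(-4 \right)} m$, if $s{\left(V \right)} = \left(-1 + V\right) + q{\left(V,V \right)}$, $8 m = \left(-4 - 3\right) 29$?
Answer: $\frac{1827}{4} \approx 456.75$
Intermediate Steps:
$X{\left(z \right)} = 2$
$m = - \frac{203}{8}$ ($m = \frac{\left(-4 - 3\right) 29}{8} = \frac{\left(-7\right) 29}{8} = \frac{1}{8} \left(-203\right) = - \frac{203}{8} \approx -25.375$)
$s{\left(V \right)} = -1 + 2 V$ ($s{\left(V \right)} = \left(-1 + V\right) + V = -1 + 2 V$)
$X{\left(6 \right)} s{\left(-4 \right)} m = 2 \left(-1 + 2 \left(-4\right)\right) \left(- \frac{203}{8}\right) = 2 \left(-1 - 8\right) \left(- \frac{203}{8}\right) = 2 \left(\left(-9\right) \left(- \frac{203}{8}\right)\right) = 2 \cdot \frac{1827}{8} = \frac{1827}{4}$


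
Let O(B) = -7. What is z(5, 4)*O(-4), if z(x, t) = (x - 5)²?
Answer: 0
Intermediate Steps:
z(x, t) = (-5 + x)²
z(5, 4)*O(-4) = (-5 + 5)²*(-7) = 0²*(-7) = 0*(-7) = 0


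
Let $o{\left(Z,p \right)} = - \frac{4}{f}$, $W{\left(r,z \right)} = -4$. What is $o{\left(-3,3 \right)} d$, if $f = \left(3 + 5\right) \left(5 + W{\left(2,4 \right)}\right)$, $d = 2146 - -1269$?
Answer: $- \frac{3415}{2} \approx -1707.5$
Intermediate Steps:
$d = 3415$ ($d = 2146 + 1269 = 3415$)
$f = 8$ ($f = \left(3 + 5\right) \left(5 - 4\right) = 8 \cdot 1 = 8$)
$o{\left(Z,p \right)} = - \frac{1}{2}$ ($o{\left(Z,p \right)} = - \frac{4}{8} = \left(-4\right) \frac{1}{8} = - \frac{1}{2}$)
$o{\left(-3,3 \right)} d = \left(- \frac{1}{2}\right) 3415 = - \frac{3415}{2}$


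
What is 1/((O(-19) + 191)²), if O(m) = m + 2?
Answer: 1/30276 ≈ 3.3029e-5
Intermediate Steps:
O(m) = 2 + m
1/((O(-19) + 191)²) = 1/(((2 - 19) + 191)²) = 1/((-17 + 191)²) = 1/(174²) = 1/30276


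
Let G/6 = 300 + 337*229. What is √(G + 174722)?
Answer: 2*√159890 ≈ 799.72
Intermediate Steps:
G = 464838 (G = 6*(300 + 337*229) = 6*(300 + 77173) = 6*77473 = 464838)
√(G + 174722) = √(464838 + 174722) = √639560 = 2*√159890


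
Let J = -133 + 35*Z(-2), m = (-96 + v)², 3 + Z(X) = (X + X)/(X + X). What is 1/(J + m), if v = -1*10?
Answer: 1/11033 ≈ 9.0637e-5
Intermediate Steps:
Z(X) = -2 (Z(X) = -3 + (X + X)/(X + X) = -3 + (2*X)/((2*X)) = -3 + (2*X)*(1/(2*X)) = -3 + 1 = -2)
v = -10
m = 11236 (m = (-96 - 10)² = (-106)² = 11236)
J = -203 (J = -133 + 35*(-2) = -133 - 70 = -203)
1/(J + m) = 1/(-203 + 11236) = 1/11033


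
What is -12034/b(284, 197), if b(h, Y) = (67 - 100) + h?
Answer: -12034/251 ≈ -47.944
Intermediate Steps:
b(h, Y) = -33 + h
-12034/b(284, 197) = -12034/(-33 + 284) = -12034/251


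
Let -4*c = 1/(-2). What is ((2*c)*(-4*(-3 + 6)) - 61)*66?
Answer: -4224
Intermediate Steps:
c = 1/8 (c = -1/4/(-2) = -1/4*(-1/2) = 1/8 ≈ 0.12500)
((2*c)*(-4*(-3 + 6)) - 61)*66 = ((2*(1/8))*(-4*(-3 + 6)) - 61)*66 = ((-4*3)/4 - 61)*66 = ((1/4)*(-12) - 61)*66 = (-3 - 61)*66 = -64*66 = -4224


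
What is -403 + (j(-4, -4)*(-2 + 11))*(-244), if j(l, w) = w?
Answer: 8381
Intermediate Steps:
-403 + (j(-4, -4)*(-2 + 11))*(-244) = -403 - 4*(-2 + 11)*(-244) = -403 - 4*9*(-244) = -403 - 36*(-244) = -403 + 8784 = 8381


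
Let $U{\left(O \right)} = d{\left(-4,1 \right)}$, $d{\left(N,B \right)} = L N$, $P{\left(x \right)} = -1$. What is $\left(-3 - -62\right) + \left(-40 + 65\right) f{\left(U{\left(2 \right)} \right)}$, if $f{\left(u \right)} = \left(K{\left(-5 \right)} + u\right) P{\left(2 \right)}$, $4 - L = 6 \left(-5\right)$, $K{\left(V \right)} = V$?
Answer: $3584$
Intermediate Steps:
$L = 34$ ($L = 4 - 6 \left(-5\right) = 4 - -30 = 4 + 30 = 34$)
$d{\left(N,B \right)} = 34 N$
$U{\left(O \right)} = -136$ ($U{\left(O \right)} = 34 \left(-4\right) = -136$)
$f{\left(u \right)} = 5 - u$ ($f{\left(u \right)} = \left(-5 + u\right) \left(-1\right) = 5 - u$)
$\left(-3 - -62\right) + \left(-40 + 65\right) f{\left(U{\left(2 \right)} \right)} = \left(-3 - -62\right) + \left(-40 + 65\right) \left(5 - -136\right) = \left(-3 + 62\right) + 25 \left(5 + 136\right) = 59 + 25 \cdot 141 = 59 + 3525 = 3584$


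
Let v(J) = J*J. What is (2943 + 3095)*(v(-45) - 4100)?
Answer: -12528850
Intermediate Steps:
v(J) = J**2
(2943 + 3095)*(v(-45) - 4100) = (2943 + 3095)*((-45)**2 - 4100) = 6038*(2025 - 4100) = 6038*(-2075) = -12528850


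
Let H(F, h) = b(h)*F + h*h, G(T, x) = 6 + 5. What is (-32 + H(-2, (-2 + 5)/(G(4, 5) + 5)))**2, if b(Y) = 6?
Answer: 126675025/65536 ≈ 1932.9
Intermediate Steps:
G(T, x) = 11
H(F, h) = h**2 + 6*F (H(F, h) = 6*F + h*h = 6*F + h**2 = h**2 + 6*F)
(-32 + H(-2, (-2 + 5)/(G(4, 5) + 5)))**2 = (-32 + (((-2 + 5)/(11 + 5))**2 + 6*(-2)))**2 = (-32 + ((3/16)**2 - 12))**2 = (-32 + (9/256 - 12))**2 = (-32 - 3063/256)**2 = (-11255/256)**2 = 126675025/65536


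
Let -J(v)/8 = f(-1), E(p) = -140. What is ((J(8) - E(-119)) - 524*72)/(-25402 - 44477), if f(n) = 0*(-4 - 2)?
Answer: 37588/69879 ≈ 0.53790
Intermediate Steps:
f(n) = 0 (f(n) = 0*(-6) = 0)
J(v) = 0 (J(v) = -8*0 = 0)
((J(8) - E(-119)) - 524*72)/(-25402 - 44477) = ((0 - 1*(-140)) - 524*72)/(-25402 - 44477) = ((0 + 140) - 37728)/(-69879) = (140 - 37728)*(-1/69879) = -37588*(-1/69879) = 37588/69879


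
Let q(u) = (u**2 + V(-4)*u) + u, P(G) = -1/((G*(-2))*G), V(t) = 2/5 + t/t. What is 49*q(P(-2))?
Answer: 4949/320 ≈ 15.466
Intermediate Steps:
V(t) = 7/5 (V(t) = 2*(1/5) + 1 = 2/5 + 1 = 7/5)
P(G) = 1/(2*G**2) (P(G) = -1/((-2*G)*G) = -1/((-2*G**2)) = -(-1)/(2*G**2) = 1/(2*G**2))
q(u) = u**2 + 12*u/5 (q(u) = (u**2 + 7*u/5) + u = u**2 + 12*u/5)
49*q(P(-2)) = 49*(((1/2)/(-2)**2)*(12 + 5*((1/2)/(-2)**2))/5) = 49*(((1/2)*(1/4))*(12 + 5*((1/2)*(1/4)))/5) = 49*((1/5)*(1/8)*(12 + 5*(1/8))) = 49*((1/5)*(1/8)*(12 + 5/8)) = 49*((1/5)*(1/8)*(101/8)) = 49*(101/320) = 4949/320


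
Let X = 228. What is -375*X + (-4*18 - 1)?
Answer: -85573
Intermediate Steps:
-375*X + (-4*18 - 1) = -375*228 + (-4*18 - 1) = -85500 + (-72 - 1) = -85500 - 73 = -85573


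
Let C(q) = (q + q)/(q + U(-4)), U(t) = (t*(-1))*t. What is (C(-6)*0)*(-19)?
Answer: 0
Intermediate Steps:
U(t) = -t² (U(t) = (-t)*t = -t²)
C(q) = 2*q/(-16 + q) (C(q) = (q + q)/(q - 1*(-4)²) = (2*q)/(q - 1*16) = (2*q)/(q - 16) = (2*q)/(-16 + q) = 2*q/(-16 + q))
(C(-6)*0)*(-19) = ((2*(-6)/(-16 - 6))*0)*(-19) = ((2*(-6)/(-22))*0)*(-19) = ((2*(-6)*(-1/22))*0)*(-19) = ((6/11)*0)*(-19) = 0*(-19) = 0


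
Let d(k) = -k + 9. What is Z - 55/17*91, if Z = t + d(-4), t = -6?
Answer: -4886/17 ≈ -287.41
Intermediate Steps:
d(k) = 9 - k
Z = 7 (Z = -6 + (9 - 1*(-4)) = -6 + (9 + 4) = -6 + 13 = 7)
Z - 55/17*91 = 7 - 55/17*91 = 7 - 5005/17 = -4886/17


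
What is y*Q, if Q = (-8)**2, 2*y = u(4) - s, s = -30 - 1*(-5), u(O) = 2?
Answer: 864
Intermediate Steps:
s = -25 (s = -30 + 5 = -25)
y = 27/2 (y = (2 - 1*(-25))/2 = (2 + 25)/2 = (1/2)*27 = 27/2 ≈ 13.500)
Q = 64
y*Q = (27/2)*64 = 864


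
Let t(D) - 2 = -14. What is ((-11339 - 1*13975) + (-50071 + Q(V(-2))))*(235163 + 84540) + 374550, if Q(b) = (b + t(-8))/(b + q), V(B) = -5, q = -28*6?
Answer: -4169370011214/173 ≈ -2.4100e+10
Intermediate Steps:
q = -168
t(D) = -12 (t(D) = 2 - 14 = -12)
Q(b) = (-12 + b)/(-168 + b) (Q(b) = (b - 12)/(b - 168) = (-12 + b)/(-168 + b))
((-11339 - 1*13975) + (-50071 + Q(V(-2))))*(235163 + 84540) + 374550 = ((-11339 - 1*13975) + (-50071 + (-12 - 5)/(-168 - 5)))*(235163 + 84540) + 374550 = ((-11339 - 13975) + (-50071 - 17/(-173)))*319703 + 374550 = (-25314 + (-50071 - 1/173*(-17)))*319703 + 374550 = (-25314 + (-50071 + 17/173))*319703 + 374550 = (-25314 - 8662266/173)*319703 + 374550 = -13041588/173*319703 + 374550 = -4169434808364/173 + 374550 = -4169370011214/173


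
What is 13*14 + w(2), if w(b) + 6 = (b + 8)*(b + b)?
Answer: 216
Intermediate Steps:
w(b) = -6 + 2*b*(8 + b) (w(b) = -6 + (b + 8)*(b + b) = -6 + (8 + b)*(2*b) = -6 + 2*b*(8 + b))
13*14 + w(2) = 13*14 + (-6 + 2*2² + 16*2) = 182 + (-6 + 2*4 + 32) = 182 + (-6 + 8 + 32) = 182 + 34 = 216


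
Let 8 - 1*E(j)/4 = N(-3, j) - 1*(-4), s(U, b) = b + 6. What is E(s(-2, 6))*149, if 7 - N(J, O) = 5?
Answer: 1192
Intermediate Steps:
s(U, b) = 6 + b
N(J, O) = 2 (N(J, O) = 7 - 1*5 = 7 - 5 = 2)
E(j) = 8 (E(j) = 32 - 4*(2 - 1*(-4)) = 32 - 4*(2 + 4) = 32 - 4*6 = 32 - 24 = 8)
E(s(-2, 6))*149 = 8*149 = 1192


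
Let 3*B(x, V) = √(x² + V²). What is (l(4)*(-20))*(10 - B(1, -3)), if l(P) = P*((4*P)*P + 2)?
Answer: -52800 + 1760*√10 ≈ -47234.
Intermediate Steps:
B(x, V) = √(V² + x²)/3 (B(x, V) = √(x² + V²)/3 = √(V² + x²)/3)
l(P) = P*(2 + 4*P²) (l(P) = P*(4*P² + 2) = P*(2 + 4*P²))
(l(4)*(-20))*(10 - B(1, -3)) = ((2*4 + 4*4³)*(-20))*(10 - √((-3)² + 1²)/3) = ((8 + 4*64)*(-20))*(10 - √(9 + 1)/3) = ((8 + 256)*(-20))*(10 - √10/3) = (264*(-20))*(10 - √10/3) = -5280*(10 - √10/3) = -52800 + 1760*√10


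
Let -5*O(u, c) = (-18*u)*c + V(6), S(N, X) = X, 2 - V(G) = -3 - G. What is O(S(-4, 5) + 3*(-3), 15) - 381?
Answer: -2996/5 ≈ -599.20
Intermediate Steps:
V(G) = 5 + G (V(G) = 2 - (-3 - G) = 2 + (3 + G) = 5 + G)
O(u, c) = -11/5 + 18*c*u/5 (O(u, c) = -((-18*u)*c + (5 + 6))/5 = -(-18*c*u + 11)/5 = -(11 - 18*c*u)/5 = -11/5 + 18*c*u/5)
O(S(-4, 5) + 3*(-3), 15) - 381 = (-11/5 + (18/5)*15*(5 + 3*(-3))) - 381 = (-11/5 + (18/5)*15*(5 - 9)) - 381 = (-11/5 + (18/5)*15*(-4)) - 381 = (-11/5 - 216) - 381 = -1091/5 - 381 = -2996/5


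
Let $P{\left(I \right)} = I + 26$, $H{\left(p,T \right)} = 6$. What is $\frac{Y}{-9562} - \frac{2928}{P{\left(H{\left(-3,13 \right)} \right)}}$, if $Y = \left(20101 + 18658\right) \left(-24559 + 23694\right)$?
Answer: $\frac{2332258}{683} \approx 3414.7$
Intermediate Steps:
$P{\left(I \right)} = 26 + I$
$Y = -33526535$ ($Y = 38759 \left(-865\right) = -33526535$)
$\frac{Y}{-9562} - \frac{2928}{P{\left(H{\left(-3,13 \right)} \right)}} = - \frac{33526535}{-9562} - \frac{2928}{26 + 6} = \left(-33526535\right) \left(- \frac{1}{9562}\right) - \frac{2928}{32} = \frac{4789505}{1366} - \frac{183}{2} = \frac{2332258}{683}$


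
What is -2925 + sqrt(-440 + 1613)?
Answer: -2925 + sqrt(1173) ≈ -2890.8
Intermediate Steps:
-2925 + sqrt(-440 + 1613) = -2925 + sqrt(1173)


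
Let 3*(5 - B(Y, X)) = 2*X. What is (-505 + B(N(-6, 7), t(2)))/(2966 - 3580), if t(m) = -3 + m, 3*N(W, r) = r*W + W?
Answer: 749/921 ≈ 0.81325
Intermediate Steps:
N(W, r) = W/3 + W*r/3 (N(W, r) = (r*W + W)/3 = (W*r + W)/3 = (W + W*r)/3 = W/3 + W*r/3)
B(Y, X) = 5 - 2*X/3
(-505 + B(N(-6, 7), t(2)))/(2966 - 3580) = (-505 + (5 - 2*(-3 + 2)/3))/(2966 - 3580) = (-505 + (5 - 2/3*(-1)))/(-614) = (-505 + (5 + 2/3))*(-1/614) = (-505 + 17/3)*(-1/614) = -1498/3*(-1/614) = 749/921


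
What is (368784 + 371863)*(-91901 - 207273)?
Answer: -221582325578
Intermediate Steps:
(368784 + 371863)*(-91901 - 207273) = 740647*(-299174) = -221582325578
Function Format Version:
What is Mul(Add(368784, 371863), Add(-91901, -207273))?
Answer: -221582325578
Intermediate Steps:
Mul(Add(368784, 371863), Add(-91901, -207273)) = Mul(740647, -299174) = -221582325578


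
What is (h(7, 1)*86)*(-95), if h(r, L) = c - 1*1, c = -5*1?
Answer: 49020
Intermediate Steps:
c = -5
h(r, L) = -6 (h(r, L) = -5 - 1*1 = -5 - 1 = -6)
(h(7, 1)*86)*(-95) = -6*86*(-95) = -516*(-95) = 49020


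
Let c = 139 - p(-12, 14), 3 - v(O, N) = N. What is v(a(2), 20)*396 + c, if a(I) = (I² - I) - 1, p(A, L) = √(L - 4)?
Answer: -6593 - √10 ≈ -6596.2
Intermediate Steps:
p(A, L) = √(-4 + L)
a(I) = -1 + I² - I
v(O, N) = 3 - N
c = 139 - √10 (c = 139 - √(-4 + 14) = 139 - √10 ≈ 135.84)
v(a(2), 20)*396 + c = (3 - 1*20)*396 + (139 - √10) = (3 - 20)*396 + (139 - √10) = -17*396 + (139 - √10) = -6732 + (139 - √10) = -6593 - √10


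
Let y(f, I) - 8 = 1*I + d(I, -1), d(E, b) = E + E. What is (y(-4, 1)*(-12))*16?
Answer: -2112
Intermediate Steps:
d(E, b) = 2*E
y(f, I) = 8 + 3*I (y(f, I) = 8 + (1*I + 2*I) = 8 + (I + 2*I) = 8 + 3*I)
(y(-4, 1)*(-12))*16 = ((8 + 3*1)*(-12))*16 = ((8 + 3)*(-12))*16 = (11*(-12))*16 = -132*16 = -2112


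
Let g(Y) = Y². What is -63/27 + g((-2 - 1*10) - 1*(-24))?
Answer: 425/3 ≈ 141.67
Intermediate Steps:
-63/27 + g((-2 - 1*10) - 1*(-24)) = -63/27 + ((-2 - 1*10) - 1*(-24))² = -63*1/27 + ((-2 - 10) + 24)² = -7/3 + (-12 + 24)² = -7/3 + 12² = -7/3 + 144 = 425/3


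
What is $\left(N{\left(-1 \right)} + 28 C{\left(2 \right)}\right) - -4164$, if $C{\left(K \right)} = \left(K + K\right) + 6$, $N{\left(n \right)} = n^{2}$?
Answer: $4445$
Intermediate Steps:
$C{\left(K \right)} = 6 + 2 K$ ($C{\left(K \right)} = 2 K + 6 = 6 + 2 K$)
$\left(N{\left(-1 \right)} + 28 C{\left(2 \right)}\right) - -4164 = \left(\left(-1\right)^{2} + 28 \left(6 + 2 \cdot 2\right)\right) - -4164 = \left(1 + 28 \left(6 + 4\right)\right) + 4164 = \left(1 + 28 \cdot 10\right) + 4164 = \left(1 + 280\right) + 4164 = 281 + 4164 = 4445$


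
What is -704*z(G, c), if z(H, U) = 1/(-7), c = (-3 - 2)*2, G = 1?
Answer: 704/7 ≈ 100.57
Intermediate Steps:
c = -10 (c = -5*2 = -10)
z(H, U) = -1/7
-704*z(G, c) = -704*(-1/7) = 704/7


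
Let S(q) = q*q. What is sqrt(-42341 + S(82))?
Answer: I*sqrt(35617) ≈ 188.72*I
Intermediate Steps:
S(q) = q**2
sqrt(-42341 + S(82)) = sqrt(-42341 + 82**2) = sqrt(-42341 + 6724) = sqrt(-35617) = I*sqrt(35617)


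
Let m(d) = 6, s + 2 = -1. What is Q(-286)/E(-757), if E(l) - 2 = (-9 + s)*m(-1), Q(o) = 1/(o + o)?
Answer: 1/40040 ≈ 2.4975e-5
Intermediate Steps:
s = -3 (s = -2 - 1 = -3)
Q(o) = 1/(2*o)
E(l) = -70 (E(l) = 2 + (-9 - 3)*6 = 2 - 12*6 = 2 - 72 = -70)
Q(-286)/E(-757) = ((½)/(-286))/(-70) = ((½)*(-1/286))*(-1/70) = -1/572*(-1/70) = 1/40040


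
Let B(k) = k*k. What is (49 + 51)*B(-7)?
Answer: 4900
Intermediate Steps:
B(k) = k²
(49 + 51)*B(-7) = (49 + 51)*(-7)² = 100*49 = 4900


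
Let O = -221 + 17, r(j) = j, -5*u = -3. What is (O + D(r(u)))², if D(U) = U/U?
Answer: 41209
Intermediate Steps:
u = ⅗ (u = -⅕*(-3) = ⅗ ≈ 0.60000)
D(U) = 1
O = -204
(O + D(r(u)))² = (-204 + 1)² = (-203)² = 41209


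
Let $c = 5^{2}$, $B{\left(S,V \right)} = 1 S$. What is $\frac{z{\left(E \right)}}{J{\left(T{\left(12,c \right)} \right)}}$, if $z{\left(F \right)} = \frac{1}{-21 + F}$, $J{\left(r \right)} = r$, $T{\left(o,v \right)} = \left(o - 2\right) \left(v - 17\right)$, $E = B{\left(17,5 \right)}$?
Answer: $- \frac{1}{320} \approx -0.003125$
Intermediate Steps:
$B{\left(S,V \right)} = S$
$E = 17$
$c = 25$
$T{\left(o,v \right)} = \left(-17 + v\right) \left(-2 + o\right)$ ($T{\left(o,v \right)} = \left(-2 + o\right) \left(-17 + v\right) = \left(-17 + v\right) \left(-2 + o\right)$)
$\frac{z{\left(E \right)}}{J{\left(T{\left(12,c \right)} \right)}} = \frac{1}{\left(-21 + 17\right) \left(34 - 204 - 50 + 12 \cdot 25\right)} = \frac{1}{\left(-4\right) \left(34 - 204 - 50 + 300\right)} = - \frac{1}{4 \cdot 80} = \left(- \frac{1}{4}\right) \frac{1}{80} = - \frac{1}{320}$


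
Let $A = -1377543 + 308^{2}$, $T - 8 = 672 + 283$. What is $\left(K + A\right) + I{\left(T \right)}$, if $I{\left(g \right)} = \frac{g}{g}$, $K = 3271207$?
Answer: $1988529$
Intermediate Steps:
$T = 963$ ($T = 8 + \left(672 + 283\right) = 8 + 955 = 963$)
$A = -1282679$ ($A = -1377543 + 94864 = -1282679$)
$I{\left(g \right)} = 1$
$\left(K + A\right) + I{\left(T \right)} = \left(3271207 - 1282679\right) + 1 = 1988528 + 1 = 1988529$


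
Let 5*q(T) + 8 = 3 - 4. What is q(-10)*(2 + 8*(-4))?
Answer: 54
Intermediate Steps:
q(T) = -9/5 (q(T) = -8/5 + (3 - 4)/5 = -8/5 + (1/5)*(-1) = -8/5 - 1/5 = -9/5)
q(-10)*(2 + 8*(-4)) = -9*(2 + 8*(-4))/5 = -9*(2 - 32)/5 = -9/5*(-30) = 54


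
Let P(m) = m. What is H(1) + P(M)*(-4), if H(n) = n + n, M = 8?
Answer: -30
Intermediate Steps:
H(n) = 2*n
H(1) + P(M)*(-4) = 2*1 + 8*(-4) = 2 - 32 = -30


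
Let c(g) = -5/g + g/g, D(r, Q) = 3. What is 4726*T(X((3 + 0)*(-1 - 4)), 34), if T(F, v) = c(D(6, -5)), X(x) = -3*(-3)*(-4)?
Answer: -9452/3 ≈ -3150.7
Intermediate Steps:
X(x) = -36 (X(x) = 9*(-4) = -36)
c(g) = 1 - 5/g (c(g) = -5/g + 1 = 1 - 5/g)
T(F, v) = -2/3 (T(F, v) = (-5 + 3)/3 = (1/3)*(-2) = -2/3)
4726*T(X((3 + 0)*(-1 - 4)), 34) = 4726*(-2/3) = -9452/3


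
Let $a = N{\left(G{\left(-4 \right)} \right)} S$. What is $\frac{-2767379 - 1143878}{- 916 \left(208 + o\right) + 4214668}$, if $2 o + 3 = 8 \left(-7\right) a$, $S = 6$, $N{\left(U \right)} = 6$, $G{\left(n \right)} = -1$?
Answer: $- \frac{3911257}{4948842} \approx -0.79034$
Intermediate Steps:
$a = 36$ ($a = 6 \cdot 6 = 36$)
$o = - \frac{2019}{2}$ ($o = - \frac{3}{2} + \frac{8 \left(-7\right) 36}{2} = - \frac{3}{2} + \frac{\left(-56\right) 36}{2} = - \frac{3}{2} + \frac{1}{2} \left(-2016\right) = - \frac{3}{2} - 1008 = - \frac{2019}{2} \approx -1009.5$)
$\frac{-2767379 - 1143878}{- 916 \left(208 + o\right) + 4214668} = \frac{-2767379 - 1143878}{- 916 \left(208 - \frac{2019}{2}\right) + 4214668} = - \frac{3911257}{\left(-916\right) \left(- \frac{1603}{2}\right) + 4214668} = - \frac{3911257}{734174 + 4214668} = - \frac{3911257}{4948842}$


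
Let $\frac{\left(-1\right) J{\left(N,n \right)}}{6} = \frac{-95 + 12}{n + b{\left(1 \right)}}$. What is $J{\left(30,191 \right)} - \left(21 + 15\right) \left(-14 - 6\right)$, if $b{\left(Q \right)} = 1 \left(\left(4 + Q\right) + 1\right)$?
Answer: $\frac{142338}{197} \approx 722.53$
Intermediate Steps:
$b{\left(Q \right)} = 5 + Q$ ($b{\left(Q \right)} = 1 \left(5 + Q\right) = 5 + Q$)
$J{\left(N,n \right)} = \frac{498}{6 + n}$ ($J{\left(N,n \right)} = - 6 \frac{-95 + 12}{n + \left(5 + 1\right)} = - 6 \left(- \frac{83}{n + 6}\right) = - 6 \left(- \frac{83}{6 + n}\right) = \frac{498}{6 + n}$)
$J{\left(30,191 \right)} - \left(21 + 15\right) \left(-14 - 6\right) = \frac{498}{6 + 191} - \left(21 + 15\right) \left(-14 - 6\right) = \frac{498}{197} - 36 \left(-14 - 6\right) = 498 \cdot \frac{1}{197} - 36 \left(-20\right) = \frac{498}{197} - -720 = \frac{498}{197} + 720 = \frac{142338}{197}$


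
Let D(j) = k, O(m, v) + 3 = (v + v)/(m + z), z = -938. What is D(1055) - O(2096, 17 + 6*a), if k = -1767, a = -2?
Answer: -1021361/579 ≈ -1764.0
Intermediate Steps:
O(m, v) = -3 + 2*v/(-938 + m) (O(m, v) = -3 + (v + v)/(m - 938) = -3 + (2*v)/(-938 + m) = -3 + 2*v/(-938 + m))
D(j) = -1767
D(1055) - O(2096, 17 + 6*a) = -1767 - (2814 - 3*2096 + 2*(17 + 6*(-2)))/(-938 + 2096) = -1767 - (2814 - 6288 + 2*(17 - 12))/1158 = -1767 - (2814 - 6288 + 2*5)/1158 = -1767 - (2814 - 6288 + 10)/1158 = -1767 - (-3464)/1158 = -1767 - 1*(-1732/579) = -1767 + 1732/579 = -1021361/579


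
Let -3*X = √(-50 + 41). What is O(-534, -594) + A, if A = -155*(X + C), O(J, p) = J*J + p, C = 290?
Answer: 239612 + 155*I ≈ 2.3961e+5 + 155.0*I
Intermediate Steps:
X = -I (X = -√(-50 + 41)/3 = -I ≈ -1.0*I)
O(J, p) = p + J² (O(J, p) = J² + p = p + J²)
A = -44950 + 155*I (A = -155*(-I + 290) = -155*(290 - I) = -44950 + 155*I ≈ -44950.0 + 155.0*I)
O(-534, -594) + A = (-594 + (-534)²) + (-44950 + 155*I) = (-594 + 285156) + (-44950 + 155*I) = 284562 + (-44950 + 155*I) = 239612 + 155*I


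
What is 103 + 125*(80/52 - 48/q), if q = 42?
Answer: 13873/91 ≈ 152.45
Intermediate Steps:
103 + 125*(80/52 - 48/q) = 103 + 125*(80/52 - 48/42) = 103 + 125*(80*(1/52) - 48*1/42) = 103 + 125*(20/13 - 8/7) = 103 + 125*(36/91) = 103 + 4500/91 = 13873/91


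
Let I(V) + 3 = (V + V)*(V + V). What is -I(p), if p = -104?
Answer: -43261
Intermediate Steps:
I(V) = -3 + 4*V² (I(V) = -3 + (V + V)*(V + V) = -3 + (2*V)*(2*V) = -3 + 4*V²)
-I(p) = -(-3 + 4*(-104)²) = -(-3 + 4*10816) = -(-3 + 43264) = -1*43261 = -43261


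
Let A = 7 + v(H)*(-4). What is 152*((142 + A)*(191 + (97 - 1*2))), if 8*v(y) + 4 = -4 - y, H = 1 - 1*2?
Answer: 6629480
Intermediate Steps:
H = -1 (H = 1 - 2 = -1)
v(y) = -1 - y/8 (v(y) = -1/2 + (-4 - y)/8 = -1/2 + (-1/2 - y/8) = -1 - y/8)
A = 21/2 (A = 7 + (-1 - 1/8*(-1))*(-4) = 7 + (-1 + 1/8)*(-4) = 7 - 7/8*(-4) = 7 + 7/2 = 21/2 ≈ 10.500)
152*((142 + A)*(191 + (97 - 1*2))) = 152*((142 + 21/2)*(191 + (97 - 1*2))) = 152*(305*(191 + (97 - 2))/2) = 152*(305*(191 + 95)/2) = 152*((305/2)*286) = 152*43615 = 6629480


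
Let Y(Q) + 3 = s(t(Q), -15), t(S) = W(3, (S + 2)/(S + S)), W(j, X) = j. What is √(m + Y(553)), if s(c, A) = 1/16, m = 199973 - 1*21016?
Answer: √2863265/4 ≈ 423.03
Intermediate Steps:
m = 178957 (m = 199973 - 21016 = 178957)
t(S) = 3
s(c, A) = 1/16
Y(Q) = -47/16 (Y(Q) = -3 + 1/16 = -47/16)
√(m + Y(553)) = √(178957 - 47/16) = √(2863265/16) = √2863265/4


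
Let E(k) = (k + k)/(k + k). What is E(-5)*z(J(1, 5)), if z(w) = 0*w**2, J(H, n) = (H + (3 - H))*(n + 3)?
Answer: 0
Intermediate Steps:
E(k) = 1 (E(k) = (2*k)/((2*k)) = (2*k)*(1/(2*k)) = 1)
J(H, n) = 9 + 3*n (J(H, n) = 3*(3 + n) = 9 + 3*n)
z(w) = 0
E(-5)*z(J(1, 5)) = 1*0 = 0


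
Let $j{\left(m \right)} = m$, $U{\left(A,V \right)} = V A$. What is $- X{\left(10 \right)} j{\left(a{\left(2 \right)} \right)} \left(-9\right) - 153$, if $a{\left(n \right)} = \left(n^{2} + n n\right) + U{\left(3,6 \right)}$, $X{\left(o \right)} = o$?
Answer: $2187$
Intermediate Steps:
$U{\left(A,V \right)} = A V$
$a{\left(n \right)} = 18 + 2 n^{2}$ ($a{\left(n \right)} = \left(n^{2} + n n\right) + 3 \cdot 6 = \left(n^{2} + n^{2}\right) + 18 = 2 n^{2} + 18 = 18 + 2 n^{2}$)
$- X{\left(10 \right)} j{\left(a{\left(2 \right)} \right)} \left(-9\right) - 153 = \left(-1\right) 10 \left(18 + 2 \cdot 2^{2}\right) \left(-9\right) - 153 = - 10 \left(18 + 2 \cdot 4\right) \left(-9\right) - 153 = - 10 \left(18 + 8\right) \left(-9\right) - 153 = - 10 \cdot 26 \left(-9\right) - 153 = \left(-10\right) \left(-234\right) - 153 = 2340 - 153 = 2187$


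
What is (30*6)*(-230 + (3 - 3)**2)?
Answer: -41400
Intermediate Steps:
(30*6)*(-230 + (3 - 3)**2) = 180*(-230 + 0**2) = 180*(-230 + 0) = 180*(-230) = -41400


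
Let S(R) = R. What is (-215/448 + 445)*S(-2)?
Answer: -199145/224 ≈ -889.04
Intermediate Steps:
(-215/448 + 445)*S(-2) = (-215/448 + 445)*(-2) = (199145/448)*(-2) = -199145/224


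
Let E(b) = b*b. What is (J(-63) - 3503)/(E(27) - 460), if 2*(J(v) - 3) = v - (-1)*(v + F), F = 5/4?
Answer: -28499/2152 ≈ -13.243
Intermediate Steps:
F = 5/4 (F = 5*(1/4) = 5/4 ≈ 1.2500)
E(b) = b**2
J(v) = 29/8 + v (J(v) = 3 + (v - (-1)*(v + 5/4))/2 = 3 + (v - (-1)*(5/4 + v))/2 = 3 + (v - (-5/4 - v))/2 = 3 + (v + (5/4 + v))/2 = 3 + (5/4 + 2*v)/2 = 3 + (5/8 + v) = 29/8 + v)
(J(-63) - 3503)/(E(27) - 460) = ((29/8 - 63) - 3503)/(27**2 - 460) = (-475/8 - 3503)/(729 - 460) = -28499/8/269 = -28499/8*1/269 = -28499/2152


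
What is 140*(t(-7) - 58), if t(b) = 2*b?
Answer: -10080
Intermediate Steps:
140*(t(-7) - 58) = 140*(2*(-7) - 58) = 140*(-14 - 58) = 140*(-72) = -10080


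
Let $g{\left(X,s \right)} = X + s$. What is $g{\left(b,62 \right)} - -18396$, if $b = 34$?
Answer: $18492$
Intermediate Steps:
$g{\left(b,62 \right)} - -18396 = \left(34 + 62\right) - -18396 = 96 + 18396 = 18492$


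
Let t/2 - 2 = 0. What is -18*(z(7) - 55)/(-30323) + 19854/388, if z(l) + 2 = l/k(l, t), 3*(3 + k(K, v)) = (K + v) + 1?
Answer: 300841821/5882662 ≈ 51.140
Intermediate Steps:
t = 4 (t = 4 + 2*0 = 4 + 0 = 4)
k(K, v) = -8/3 + K/3 + v/3 (k(K, v) = -3 + ((K + v) + 1)/3 = -3 + (1 + K + v)/3 = -3 + (⅓ + K/3 + v/3) = -8/3 + K/3 + v/3)
z(l) = -2 + l/(-4/3 + l/3) (z(l) = -2 + l/(-8/3 + l/3 + (⅓)*4) = -2 + l/(-8/3 + l/3 + 4/3) = -2 + l/(-4/3 + l/3))
-18*(z(7) - 55)/(-30323) + 19854/388 = -18*((8 + 7)/(-4 + 7) - 55)/(-30323) + 19854/388 = -18*(15/3 - 55)*(-1/30323) + 19854*(1/388) = -18*((⅓)*15 - 55)*(-1/30323) + 9927/194 = -18*(5 - 55)*(-1/30323) + 9927/194 = -18*(-50)*(-1/30323) + 9927/194 = 900*(-1/30323) + 9927/194 = -900/30323 + 9927/194 = 300841821/5882662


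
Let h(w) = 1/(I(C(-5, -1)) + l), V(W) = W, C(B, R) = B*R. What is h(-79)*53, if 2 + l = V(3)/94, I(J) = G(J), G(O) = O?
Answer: 4982/285 ≈ 17.481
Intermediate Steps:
I(J) = J
l = -185/94 (l = -2 + 3/94 = -185/94 ≈ -1.9681)
h(w) = 94/285 (h(w) = 1/(-5*(-1) - 185/94) = 1/(5 - 185/94) = 1/(285/94) = 94/285)
h(-79)*53 = (94/285)*53 = 4982/285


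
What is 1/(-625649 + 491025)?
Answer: -1/134624 ≈ -7.4281e-6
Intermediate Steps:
1/(-625649 + 491025) = 1/(-134624) = -1/134624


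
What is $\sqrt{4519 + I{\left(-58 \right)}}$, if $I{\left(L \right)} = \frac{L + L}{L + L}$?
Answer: $2 \sqrt{1130} \approx 67.231$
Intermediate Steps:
$I{\left(L \right)} = 1$ ($I{\left(L \right)} = \frac{2 L}{2 L} = 2 L \frac{1}{2 L} = 1$)
$\sqrt{4519 + I{\left(-58 \right)}} = \sqrt{4519 + 1} = \sqrt{4520} = 2 \sqrt{1130}$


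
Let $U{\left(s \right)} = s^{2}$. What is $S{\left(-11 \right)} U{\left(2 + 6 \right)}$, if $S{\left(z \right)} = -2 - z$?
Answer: $576$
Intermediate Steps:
$S{\left(-11 \right)} U{\left(2 + 6 \right)} = \left(-2 - -11\right) \left(2 + 6\right)^{2} = \left(-2 + 11\right) 8^{2} = 9 \cdot 64 = 576$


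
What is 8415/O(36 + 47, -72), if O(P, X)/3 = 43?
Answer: 2805/43 ≈ 65.233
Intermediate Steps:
O(P, X) = 129 (O(P, X) = 3*43 = 129)
8415/O(36 + 47, -72) = 8415/129 = 8415*(1/129) = 2805/43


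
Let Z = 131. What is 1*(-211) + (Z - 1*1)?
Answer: -81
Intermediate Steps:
1*(-211) + (Z - 1*1) = 1*(-211) + (131 - 1*1) = -211 + (131 - 1) = -211 + 130 = -81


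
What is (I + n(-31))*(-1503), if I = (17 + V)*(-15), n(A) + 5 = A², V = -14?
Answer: -1369233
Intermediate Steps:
n(A) = -5 + A²
I = -45 (I = (17 - 14)*(-15) = 3*(-15) = -45)
(I + n(-31))*(-1503) = (-45 + (-5 + (-31)²))*(-1503) = (-45 + (-5 + 961))*(-1503) = (-45 + 956)*(-1503) = 911*(-1503) = -1369233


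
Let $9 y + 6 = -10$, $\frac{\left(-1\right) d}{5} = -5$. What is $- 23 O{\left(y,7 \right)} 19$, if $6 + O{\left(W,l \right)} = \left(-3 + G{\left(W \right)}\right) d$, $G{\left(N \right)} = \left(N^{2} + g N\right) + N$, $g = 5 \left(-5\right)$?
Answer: $- \frac{37686443}{81} \approx -4.6526 \cdot 10^{5}$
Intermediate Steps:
$d = 25$ ($d = \left(-5\right) \left(-5\right) = 25$)
$g = -25$
$G{\left(N \right)} = N^{2} - 24 N$ ($G{\left(N \right)} = \left(N^{2} - 25 N\right) + N = N^{2} - 24 N$)
$y = - \frac{16}{9}$ ($y = - \frac{2}{3} + \frac{1}{9} \left(-10\right) = - \frac{2}{3} - \frac{10}{9} = - \frac{16}{9} \approx -1.7778$)
$O{\left(W,l \right)} = -81 + 25 W \left(-24 + W\right)$ ($O{\left(W,l \right)} = -6 + \left(-3 + W \left(-24 + W\right)\right) 25 = -6 + \left(-75 + 25 W \left(-24 + W\right)\right) = -81 + 25 W \left(-24 + W\right)$)
$- 23 O{\left(y,7 \right)} 19 = - 23 \left(-81 + 25 \left(- \frac{16}{9}\right) \left(-24 - \frac{16}{9}\right)\right) 19 = - 23 \left(-81 + 25 \left(- \frac{16}{9}\right) \left(- \frac{232}{9}\right)\right) 19 = - 23 \left(-81 + \frac{92800}{81}\right) 19 = \left(-23\right) \frac{86239}{81} \cdot 19 = \left(- \frac{1983497}{81}\right) 19 = - \frac{37686443}{81}$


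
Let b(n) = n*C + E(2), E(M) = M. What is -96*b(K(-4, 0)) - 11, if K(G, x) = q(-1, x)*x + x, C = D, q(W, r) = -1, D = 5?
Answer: -203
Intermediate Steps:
C = 5
K(G, x) = 0 (K(G, x) = -x + x = 0)
b(n) = 2 + 5*n (b(n) = n*5 + 2 = 5*n + 2 = 2 + 5*n)
-96*b(K(-4, 0)) - 11 = -96*(2 + 5*0) - 11 = -96*(2 + 0) - 11 = -96*2 - 11 = -192 - 11 = -203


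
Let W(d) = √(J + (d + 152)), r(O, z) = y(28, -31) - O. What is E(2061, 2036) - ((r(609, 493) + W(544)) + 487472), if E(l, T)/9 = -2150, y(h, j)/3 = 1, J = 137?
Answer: -506216 - 7*√17 ≈ -5.0625e+5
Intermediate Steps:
y(h, j) = 3 (y(h, j) = 3*1 = 3)
E(l, T) = -19350 (E(l, T) = 9*(-2150) = -19350)
r(O, z) = 3 - O
W(d) = √(289 + d) (W(d) = √(137 + (d + 152)) = √(137 + (152 + d)) = √(289 + d))
E(2061, 2036) - ((r(609, 493) + W(544)) + 487472) = -19350 - (((3 - 1*609) + √(289 + 544)) + 487472) = -19350 - (((3 - 609) + √833) + 487472) = -19350 - ((-606 + 7*√17) + 487472) = -19350 - (486866 + 7*√17) = -19350 + (-486866 - 7*√17) = -506216 - 7*√17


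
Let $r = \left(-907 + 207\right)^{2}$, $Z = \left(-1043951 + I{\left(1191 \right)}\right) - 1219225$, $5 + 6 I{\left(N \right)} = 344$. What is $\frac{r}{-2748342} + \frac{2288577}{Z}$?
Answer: $- \frac{7398720844334}{6219826372869} \approx -1.1895$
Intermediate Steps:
$I{\left(N \right)} = \frac{113}{2}$ ($I{\left(N \right)} = - \frac{5}{6} + \frac{1}{6} \cdot 344 = - \frac{5}{6} + \frac{172}{3} = \frac{113}{2}$)
$Z = - \frac{4526239}{2}$ ($Z = \left(-1043951 + \frac{113}{2}\right) - 1219225 = - \frac{2087789}{2} - 1219225 = - \frac{4526239}{2} \approx -2.2631 \cdot 10^{6}$)
$r = 490000$ ($r = \left(-700\right)^{2} = 490000$)
$\frac{r}{-2748342} + \frac{2288577}{Z} = \frac{490000}{-2748342} + \frac{2288577}{- \frac{4526239}{2}} = 490000 \left(- \frac{1}{2748342}\right) + 2288577 \left(- \frac{2}{4526239}\right) = - \frac{245000}{1374171} - \frac{4577154}{4526239} = - \frac{7398720844334}{6219826372869}$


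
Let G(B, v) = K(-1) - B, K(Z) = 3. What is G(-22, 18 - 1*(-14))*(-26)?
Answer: -650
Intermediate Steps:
G(B, v) = 3 - B
G(-22, 18 - 1*(-14))*(-26) = (3 - 1*(-22))*(-26) = (3 + 22)*(-26) = 25*(-26) = -650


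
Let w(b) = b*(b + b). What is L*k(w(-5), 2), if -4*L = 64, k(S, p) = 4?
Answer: -64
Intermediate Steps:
w(b) = 2*b² (w(b) = b*(2*b) = 2*b²)
L = -16 (L = -¼*64 = -16)
L*k(w(-5), 2) = -16*4 = -64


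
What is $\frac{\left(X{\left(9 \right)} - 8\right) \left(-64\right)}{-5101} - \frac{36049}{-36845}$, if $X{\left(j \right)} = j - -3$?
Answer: $\frac{193318269}{187946345} \approx 1.0286$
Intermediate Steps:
$X{\left(j \right)} = 3 + j$ ($X{\left(j \right)} = j + 3 = 3 + j$)
$\frac{\left(X{\left(9 \right)} - 8\right) \left(-64\right)}{-5101} - \frac{36049}{-36845} = \frac{\left(\left(3 + 9\right) - 8\right) \left(-64\right)}{-5101} - \frac{36049}{-36845} = \left(12 - 8\right) \left(-64\right) \left(- \frac{1}{5101}\right) - - \frac{36049}{36845} = 4 \left(-64\right) \left(- \frac{1}{5101}\right) + \frac{36049}{36845} = \left(-256\right) \left(- \frac{1}{5101}\right) + \frac{36049}{36845} = \frac{256}{5101} + \frac{36049}{36845} = \frac{193318269}{187946345}$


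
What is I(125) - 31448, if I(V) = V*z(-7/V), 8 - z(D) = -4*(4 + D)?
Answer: -28476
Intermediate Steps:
z(D) = 24 + 4*D (z(D) = 8 - (-4)*(4 + D) = 8 - (-16 - 4*D) = 8 + (16 + 4*D) = 24 + 4*D)
I(V) = V*(24 - 28/V) (I(V) = V*(24 + 4*(-7/V)) = V*(24 - 28/V))
I(125) - 31448 = (-28 + 24*125) - 31448 = (-28 + 3000) - 31448 = 2972 - 31448 = -28476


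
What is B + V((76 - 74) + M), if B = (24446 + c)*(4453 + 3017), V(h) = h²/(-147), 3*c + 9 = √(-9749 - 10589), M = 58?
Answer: 8946870090/49 + 2490*I*√20338 ≈ 1.8259e+8 + 3.551e+5*I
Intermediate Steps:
c = -3 + I*√20338/3 (c = -3 + √(-9749 - 10589)/3 = -3 + √(-20338)/3 = -3 + (I*√20338)/3 = -3 + I*√20338/3 ≈ -3.0 + 47.537*I)
V(h) = -h²/147 (V(h) = h²*(-1/147) = -h²/147)
B = 182589210 + 2490*I*√20338 (B = (24446 + (-3 + I*√20338/3))*(4453 + 3017) = (24443 + I*√20338/3)*7470 = 182589210 + 2490*I*√20338 ≈ 1.8259e+8 + 3.551e+5*I)
B + V((76 - 74) + M) = (182589210 + 2490*I*√20338) - ((76 - 74) + 58)²/147 = (182589210 + 2490*I*√20338) - (2 + 58)²/147 = (182589210 + 2490*I*√20338) - 1/147*60² = (182589210 + 2490*I*√20338) - 1/147*3600 = (182589210 + 2490*I*√20338) - 1200/49 = 8946870090/49 + 2490*I*√20338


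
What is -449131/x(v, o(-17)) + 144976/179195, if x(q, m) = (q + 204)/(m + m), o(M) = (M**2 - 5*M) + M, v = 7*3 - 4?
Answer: -3380243356202/2329535 ≈ -1.4510e+6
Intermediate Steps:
v = 17 (v = 21 - 4 = 17)
o(M) = M**2 - 4*M
x(q, m) = (204 + q)/(2*m) (x(q, m) = (204 + q)/((2*m)) = (204 + q)*(1/(2*m)) = (204 + q)/(2*m))
-449131/x(v, o(-17)) + 144976/179195 = -449131*(-34*(-4 - 17)/(204 + 17)) + 144976/179195 = -449131/((1/2)*221/(-17*(-21))) + 144976*(1/179195) = -449131/((1/2)*221/357) + 144976/179195 = -449131/((1/2)*(1/357)*221) + 144976/179195 = -449131/13/42 + 144976/179195 = -449131*42/13 + 144976/179195 = -18863502/13 + 144976/179195 = -3380243356202/2329535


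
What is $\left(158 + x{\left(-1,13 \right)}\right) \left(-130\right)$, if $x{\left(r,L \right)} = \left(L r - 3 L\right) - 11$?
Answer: $-12350$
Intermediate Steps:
$x{\left(r,L \right)} = -11 - 3 L + L r$ ($x{\left(r,L \right)} = \left(- 3 L + L r\right) - 11 = -11 - 3 L + L r$)
$\left(158 + x{\left(-1,13 \right)}\right) \left(-130\right) = \left(158 - 63\right) \left(-130\right) = 95 \left(-130\right) = -12350$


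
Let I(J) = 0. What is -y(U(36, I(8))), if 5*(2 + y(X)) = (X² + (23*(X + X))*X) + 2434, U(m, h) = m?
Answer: -63336/5 ≈ -12667.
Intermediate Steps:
y(X) = 2424/5 + 47*X²/5 (y(X) = -2 + ((X² + (23*(X + X))*X) + 2434)/5 = -2 + ((X² + (23*(2*X))*X) + 2434)/5 = -2 + ((X² + (46*X)*X) + 2434)/5 = -2 + ((X² + 46*X²) + 2434)/5 = -2 + (47*X² + 2434)/5 = -2 + (2434 + 47*X²)/5 = -2 + (2434/5 + 47*X²/5) = 2424/5 + 47*X²/5)
-y(U(36, I(8))) = -(2424/5 + (47/5)*36²) = -(2424/5 + (47/5)*1296) = -(2424/5 + 60912/5) = -1*63336/5 = -63336/5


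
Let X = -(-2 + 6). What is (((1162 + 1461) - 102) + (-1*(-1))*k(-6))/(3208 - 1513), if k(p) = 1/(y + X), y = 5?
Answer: 2522/1695 ≈ 1.4879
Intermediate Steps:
X = -4 (X = -1*4 = -4)
k(p) = 1 (k(p) = 1/(5 - 4) = 1/1 = 1)
(((1162 + 1461) - 102) + (-1*(-1))*k(-6))/(3208 - 1513) = (((1162 + 1461) - 102) - 1*(-1)*1)/(3208 - 1513) = ((2623 - 102) + 1*1)/1695 = (2521 + 1)*(1/1695) = 2522*(1/1695) = 2522/1695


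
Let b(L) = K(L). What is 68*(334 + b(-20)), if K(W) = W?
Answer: 21352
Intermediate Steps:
b(L) = L
68*(334 + b(-20)) = 68*(334 - 20) = 68*314 = 21352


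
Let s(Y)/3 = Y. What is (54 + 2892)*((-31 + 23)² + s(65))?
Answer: 763014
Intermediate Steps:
s(Y) = 3*Y
(54 + 2892)*((-31 + 23)² + s(65)) = (54 + 2892)*((-31 + 23)² + 3*65) = 2946*((-8)² + 195) = 2946*(64 + 195) = 2946*259 = 763014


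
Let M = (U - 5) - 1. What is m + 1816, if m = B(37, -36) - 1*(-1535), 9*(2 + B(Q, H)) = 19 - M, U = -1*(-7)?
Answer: 3351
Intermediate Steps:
U = 7
M = 1 (M = (7 - 5) - 1 = 2 - 1 = 1)
B(Q, H) = 0 (B(Q, H) = -2 + (19 - 1*1)/9 = -2 + (19 - 1)/9 = -2 + (1/9)*18 = -2 + 2 = 0)
m = 1535 (m = 0 - 1*(-1535) = 0 + 1535 = 1535)
m + 1816 = 1535 + 1816 = 3351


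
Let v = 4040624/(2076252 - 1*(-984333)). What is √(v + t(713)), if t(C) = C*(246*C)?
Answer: √14462322553259097990/340065 ≈ 11183.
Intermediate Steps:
t(C) = 246*C²
v = 4040624/3060585 (v = 4040624/(2076252 + 984333) = 4040624/3060585 ≈ 1.3202)
√(v + t(713)) = √(4040624/3060585 + 246*713²) = √(4040624/3060585 + 246*508369) = √(4040624/3060585 + 125058774) = √(382753011863414/3060585) = √14462322553259097990/340065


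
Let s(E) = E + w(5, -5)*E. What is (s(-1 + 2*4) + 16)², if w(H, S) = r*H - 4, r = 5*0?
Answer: 25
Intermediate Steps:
r = 0
w(H, S) = -4 (w(H, S) = 0*H - 4 = 0 - 4 = -4)
s(E) = -3*E (s(E) = E - 4*E = -3*E)
(s(-1 + 2*4) + 16)² = (-3*(-1 + 2*4) + 16)² = (-3*(-1 + 8) + 16)² = (-3*7 + 16)² = (-21 + 16)² = (-5)² = 25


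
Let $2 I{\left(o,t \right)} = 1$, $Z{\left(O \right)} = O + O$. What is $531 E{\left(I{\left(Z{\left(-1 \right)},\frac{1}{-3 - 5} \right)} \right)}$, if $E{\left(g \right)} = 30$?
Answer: $15930$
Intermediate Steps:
$Z{\left(O \right)} = 2 O$
$I{\left(o,t \right)} = \frac{1}{2}$ ($I{\left(o,t \right)} = \frac{1}{2} \cdot 1 = \frac{1}{2}$)
$531 E{\left(I{\left(Z{\left(-1 \right)},\frac{1}{-3 - 5} \right)} \right)} = 531 \cdot 30 = 15930$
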